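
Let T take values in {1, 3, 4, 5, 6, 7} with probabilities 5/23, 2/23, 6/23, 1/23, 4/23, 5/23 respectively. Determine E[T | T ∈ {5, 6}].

P(T ∈ {5, 6}) = 5/23.
Σ over the event: 5·1/23 + 6·4/23 = 29/23.
E[T | T ∈ {5, 6}] = (29/23) / (5/23) = 29/5.

29/5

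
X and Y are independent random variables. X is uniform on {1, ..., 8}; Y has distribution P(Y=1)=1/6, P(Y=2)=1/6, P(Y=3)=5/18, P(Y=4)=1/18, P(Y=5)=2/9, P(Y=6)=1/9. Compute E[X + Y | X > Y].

121/14

P(X > Y) = 7/12.
Summing (X+Y)·P(x,y) over outcomes with X > Y gives 121/24.
E[X + Y | X > Y] = (121/24) / (7/12) = 121/14.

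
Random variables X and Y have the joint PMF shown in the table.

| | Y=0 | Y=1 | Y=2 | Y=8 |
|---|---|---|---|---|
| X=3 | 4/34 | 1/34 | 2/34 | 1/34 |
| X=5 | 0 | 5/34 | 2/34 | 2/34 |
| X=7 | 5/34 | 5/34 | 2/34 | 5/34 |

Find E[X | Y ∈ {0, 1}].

P(Y ∈ {0, 1}) = 10/17.
Σ X·P over the event = 3·(4/34) + 3·(1/34) + 5·(5/34) + 7·(5/34) + 7·(5/34) = 55/17.
E[X | Y ∈ {0, 1}] = (55/17) / (10/17) = 11/2.

11/2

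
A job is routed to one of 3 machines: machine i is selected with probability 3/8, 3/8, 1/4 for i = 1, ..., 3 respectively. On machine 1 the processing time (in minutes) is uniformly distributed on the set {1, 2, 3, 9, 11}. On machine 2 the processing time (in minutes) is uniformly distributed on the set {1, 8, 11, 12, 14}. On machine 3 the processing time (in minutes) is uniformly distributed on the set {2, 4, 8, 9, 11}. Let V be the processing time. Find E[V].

71/10

E[V | machine 1] = (1+2+3+9+11)/5 = 26/5.
E[V | machine 2] = (1+8+11+12+14)/5 = 46/5.
E[V | machine 3] = (2+4+8+9+11)/5 = 34/5.
By the law of total expectation,
E[V] = (3/8)·(26/5) + (3/8)·(46/5) + (1/4)·(34/5) = 71/10.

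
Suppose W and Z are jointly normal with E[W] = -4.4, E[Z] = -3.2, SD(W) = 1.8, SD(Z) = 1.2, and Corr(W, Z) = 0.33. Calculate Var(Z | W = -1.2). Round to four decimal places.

For a bivariate normal, Var(Z | W=x) = σ_Z²(1 − ρ²).
Var(Z | W=-1.2) = (1.2)²·(1 − (0.33)²) = 1.44·0.8911 = 1.2832.

1.2832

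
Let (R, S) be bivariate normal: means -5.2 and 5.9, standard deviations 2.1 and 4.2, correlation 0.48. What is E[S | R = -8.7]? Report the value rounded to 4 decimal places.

For a bivariate normal, E[S | R=x] = μ_S + ρ·(σ_S/σ_R)·(x − μ_R).
E[S | R=-8.7] = 5.9 + (0.48)·(4.2/2.1)·(-8.7 − (-5.2)) = 5.9 + (0.96)·(-3.5) = 2.5400.

2.5400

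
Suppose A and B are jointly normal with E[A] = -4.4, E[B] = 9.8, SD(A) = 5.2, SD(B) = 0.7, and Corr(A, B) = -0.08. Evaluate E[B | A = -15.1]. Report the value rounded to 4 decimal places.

For a bivariate normal, E[B | A=x] = μ_B + ρ·(σ_B/σ_A)·(x − μ_A).
E[B | A=-15.1] = 9.8 + (-0.08)·(0.7/5.2)·(-15.1 − (-4.4)) = 9.8 + (-0.010769)·(-10.7) = 9.9152.

9.9152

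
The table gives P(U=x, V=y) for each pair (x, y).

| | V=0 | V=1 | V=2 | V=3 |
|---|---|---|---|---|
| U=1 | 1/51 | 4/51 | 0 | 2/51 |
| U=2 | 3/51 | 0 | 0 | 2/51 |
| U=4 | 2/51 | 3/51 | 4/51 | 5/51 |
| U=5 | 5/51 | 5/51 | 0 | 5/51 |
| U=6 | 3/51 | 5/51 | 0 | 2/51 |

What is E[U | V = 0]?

29/7

P(V = 0) = 14/51.
Σ U·P over the event = 1·(1/51) + 2·(3/51) + 4·(2/51) + 5·(5/51) + 6·(3/51) = 58/51.
E[U | V = 0] = (58/51) / (14/51) = 29/7.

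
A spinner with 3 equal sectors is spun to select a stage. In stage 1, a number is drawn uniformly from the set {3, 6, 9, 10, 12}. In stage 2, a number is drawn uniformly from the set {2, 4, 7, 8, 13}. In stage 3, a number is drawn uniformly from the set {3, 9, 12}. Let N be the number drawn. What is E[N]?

38/5

E[N | stage 1] = (3+6+9+10+12)/5 = 8.
E[N | stage 2] = (2+4+7+8+13)/5 = 34/5.
E[N | stage 3] = (3+9+12)/3 = 8.
E[N] = (1/3)·(8) + (1/3)·(34/5) + (1/3)·(8) = 38/5.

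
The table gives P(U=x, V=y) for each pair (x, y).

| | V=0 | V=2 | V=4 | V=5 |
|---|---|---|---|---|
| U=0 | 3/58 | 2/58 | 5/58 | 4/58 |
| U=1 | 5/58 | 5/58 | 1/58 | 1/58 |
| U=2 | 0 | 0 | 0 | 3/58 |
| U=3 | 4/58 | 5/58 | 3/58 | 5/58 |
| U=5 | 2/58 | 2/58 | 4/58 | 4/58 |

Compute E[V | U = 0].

P(U = 0) = 7/29.
Σ V·P over the event = 0·(3/58) + 2·(2/58) + 4·(5/58) + 5·(4/58) = 22/29.
E[V | U = 0] = (22/29) / (7/29) = 22/7.

22/7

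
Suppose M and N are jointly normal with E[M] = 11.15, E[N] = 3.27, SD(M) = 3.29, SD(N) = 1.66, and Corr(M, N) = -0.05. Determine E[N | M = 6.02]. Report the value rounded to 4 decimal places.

3.3994

E[N | M=x] = μ_N + ρ(σ_N/σ_M)(x − μ_M) for jointly normal variables.
E[N | M=6.02] = 3.27 + (-0.05)·(1.66/3.29)·(6.02 − (11.15)) = 3.27 + (-0.025228)·(-5.13) = 3.3994.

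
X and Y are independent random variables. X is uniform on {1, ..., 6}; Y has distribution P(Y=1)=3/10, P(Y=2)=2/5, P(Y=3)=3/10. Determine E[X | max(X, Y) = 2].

P(max(X, Y) = 2) = 11/60.
Summing X·P(x,y) over outcomes with max(X, Y) = 2 gives 3/10.
E[X | max(X, Y) = 2] = (3/10) / (11/60) = 18/11.

18/11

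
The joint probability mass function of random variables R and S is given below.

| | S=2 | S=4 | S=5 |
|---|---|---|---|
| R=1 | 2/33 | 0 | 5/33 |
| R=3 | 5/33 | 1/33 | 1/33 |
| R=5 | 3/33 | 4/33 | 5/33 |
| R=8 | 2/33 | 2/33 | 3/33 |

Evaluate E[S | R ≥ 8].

P(R ≥ 8) = 7/33.
Σ S·P over the event = 2·(2/33) + 4·(2/33) + 5·(3/33) = 9/11.
E[S | R ≥ 8] = (9/11) / (7/33) = 27/7.

27/7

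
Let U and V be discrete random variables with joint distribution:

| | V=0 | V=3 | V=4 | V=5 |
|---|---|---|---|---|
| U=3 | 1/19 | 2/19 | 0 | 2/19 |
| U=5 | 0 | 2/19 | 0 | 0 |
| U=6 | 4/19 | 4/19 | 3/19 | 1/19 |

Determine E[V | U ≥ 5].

5/2

P(U ≥ 5) = 14/19.
Σ V·P over the event = 3·(2/19) + 0·(4/19) + 3·(4/19) + 4·(3/19) + 5·(1/19) = 35/19.
E[V | U ≥ 5] = (35/19) / (14/19) = 5/2.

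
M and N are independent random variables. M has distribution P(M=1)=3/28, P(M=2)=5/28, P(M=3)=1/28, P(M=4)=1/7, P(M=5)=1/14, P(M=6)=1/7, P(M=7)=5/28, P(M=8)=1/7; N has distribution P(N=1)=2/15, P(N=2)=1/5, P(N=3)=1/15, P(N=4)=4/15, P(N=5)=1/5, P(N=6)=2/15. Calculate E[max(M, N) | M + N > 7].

P(M + N > 7) = 43/70.
Summing max(M,N)·P(x,y) over outcomes with M + N > 7 gives 4.
E[max(M, N) | M + N > 7] = (4) / (43/70) = 280/43.

280/43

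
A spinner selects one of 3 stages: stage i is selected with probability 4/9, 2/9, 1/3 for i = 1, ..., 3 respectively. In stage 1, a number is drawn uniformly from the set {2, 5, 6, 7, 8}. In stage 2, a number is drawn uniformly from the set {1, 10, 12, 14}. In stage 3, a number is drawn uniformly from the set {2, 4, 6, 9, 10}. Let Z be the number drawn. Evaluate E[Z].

119/18

E[Z | stage 1] = (2+5+6+7+8)/5 = 28/5.
E[Z | stage 2] = (1+10+12+14)/4 = 37/4.
E[Z | stage 3] = (2+4+6+9+10)/5 = 31/5.
E[Z] = (4/9)·(28/5) + (2/9)·(37/4) + (1/3)·(31/5) = 119/18.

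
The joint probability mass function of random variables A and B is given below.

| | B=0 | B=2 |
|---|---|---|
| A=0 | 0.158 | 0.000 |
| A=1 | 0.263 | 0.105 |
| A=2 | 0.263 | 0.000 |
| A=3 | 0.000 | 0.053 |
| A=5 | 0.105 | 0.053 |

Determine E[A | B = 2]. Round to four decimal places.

P(B = 2) = 0.211.
Σ A·P over the event = 1·(0.105) + 3·(0.053) + 5·(0.053) = 0.529.
E[A | B = 2] = (0.529) / (0.211) = 2.5071.

2.5071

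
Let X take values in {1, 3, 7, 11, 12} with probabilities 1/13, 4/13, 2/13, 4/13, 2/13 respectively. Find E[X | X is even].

P(X is even) = 2/13.
Σ over the event: 12·2/13 = 24/13.
E[X | X is even] = (24/13) / (2/13) = 12.

12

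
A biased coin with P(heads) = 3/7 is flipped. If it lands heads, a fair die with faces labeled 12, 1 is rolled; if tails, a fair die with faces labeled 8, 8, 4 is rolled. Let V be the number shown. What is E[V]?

277/42

E[V | heads] = (12+1)/2 = 13/2.
E[V | tails] = (8+8+4)/3 = 20/3.
E[V] = (3/7)·(13/2) + (4/7)·(20/3) = 277/42.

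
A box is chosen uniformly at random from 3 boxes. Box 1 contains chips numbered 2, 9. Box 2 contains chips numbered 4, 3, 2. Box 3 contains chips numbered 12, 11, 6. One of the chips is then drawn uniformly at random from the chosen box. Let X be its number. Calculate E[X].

109/18

E[X | box 1] = (2+9)/2 = 11/2.
E[X | box 2] = (4+3+2)/3 = 3.
E[X | box 3] = (12+11+6)/3 = 29/3.
By the law of total expectation,
E[X] = (1/3)·(11/2) + (1/3)·(3) + (1/3)·(29/3) = 109/18.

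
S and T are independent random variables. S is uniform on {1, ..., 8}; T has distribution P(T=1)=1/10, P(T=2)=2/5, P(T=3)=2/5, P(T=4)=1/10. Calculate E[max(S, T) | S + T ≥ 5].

P(S + T ≥ 5) = 13/16.
Summing max(S,T)·P(x,y) over outcomes with S + T ≥ 5 gives 87/20.
E[max(S, T) | S + T ≥ 5] = (87/20) / (13/16) = 348/65.

348/65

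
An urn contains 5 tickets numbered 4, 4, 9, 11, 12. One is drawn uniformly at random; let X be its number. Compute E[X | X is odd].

10

P(X is odd) = 2/5.
Σ over the event: 9·1/5 + 11·1/5 = 4.
E[X | X is odd] = (4) / (2/5) = 10.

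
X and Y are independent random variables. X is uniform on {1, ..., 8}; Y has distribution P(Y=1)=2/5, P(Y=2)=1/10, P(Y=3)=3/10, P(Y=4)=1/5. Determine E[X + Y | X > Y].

P(X > Y) = 57/80.
Summing (X+Y)·P(x,y) over outcomes with X > Y gives 27/5.
E[X + Y | X > Y] = (27/5) / (57/80) = 144/19.

144/19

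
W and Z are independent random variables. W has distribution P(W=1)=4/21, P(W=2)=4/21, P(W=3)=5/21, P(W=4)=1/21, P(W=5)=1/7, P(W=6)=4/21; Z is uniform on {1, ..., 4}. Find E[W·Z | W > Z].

P(W > Z) = 15/28.
Summing WZ·P(x,y) over outcomes with W > Z gives 467/84.
E[W·Z | W > Z] = (467/84) / (15/28) = 467/45.

467/45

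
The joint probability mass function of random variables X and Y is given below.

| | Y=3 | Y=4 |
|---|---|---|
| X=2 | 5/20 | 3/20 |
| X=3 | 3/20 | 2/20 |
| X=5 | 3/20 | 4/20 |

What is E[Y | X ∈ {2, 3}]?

44/13

P(X ∈ {2, 3}) = 13/20.
Σ Y·P over the event = 3·(5/20) + 4·(3/20) + 3·(3/20) + 4·(2/20) = 11/5.
E[Y | X ∈ {2, 3}] = (11/5) / (13/20) = 44/13.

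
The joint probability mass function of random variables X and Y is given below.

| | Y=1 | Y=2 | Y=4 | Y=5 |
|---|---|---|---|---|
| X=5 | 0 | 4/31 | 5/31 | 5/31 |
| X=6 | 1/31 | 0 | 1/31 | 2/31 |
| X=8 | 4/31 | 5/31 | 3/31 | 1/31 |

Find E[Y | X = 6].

15/4

P(X = 6) = 4/31.
Σ Y·P over the event = 1·(1/31) + 4·(1/31) + 5·(2/31) = 15/31.
E[Y | X = 6] = (15/31) / (4/31) = 15/4.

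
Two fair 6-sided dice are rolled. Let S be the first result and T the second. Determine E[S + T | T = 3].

13/2

Outcomes with T = 3: (1,3), (2,3), (3,3), (4,3), (5,3), (6,3), each with probability 1/36.
E[S + T | T = 3] = (4 + 5 + 6 + 7 + 8 + 9) / 6 = 13/2.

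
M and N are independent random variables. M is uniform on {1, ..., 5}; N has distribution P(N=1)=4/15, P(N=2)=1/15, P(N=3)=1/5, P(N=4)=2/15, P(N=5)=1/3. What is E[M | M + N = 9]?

30/7

P(M + N = 9) = 7/75.
Summing M·P(x,y) over outcomes with M + N = 9 gives 2/5.
E[M | M + N = 9] = (2/5) / (7/75) = 30/7.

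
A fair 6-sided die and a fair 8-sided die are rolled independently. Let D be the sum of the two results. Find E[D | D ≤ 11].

22/3

P(D ≤ 11) = 7/8.
E[D | D ≤ 11] = (77/12) / (7/8) = 22/3.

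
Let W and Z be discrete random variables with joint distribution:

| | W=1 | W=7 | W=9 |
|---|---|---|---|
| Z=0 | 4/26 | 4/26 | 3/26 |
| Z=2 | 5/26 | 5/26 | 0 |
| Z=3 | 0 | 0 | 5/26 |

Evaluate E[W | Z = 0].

59/11

P(Z = 0) = 11/26.
Σ W·P over the event = 1·(4/26) + 7·(4/26) + 9·(3/26) = 59/26.
E[W | Z = 0] = (59/26) / (11/26) = 59/11.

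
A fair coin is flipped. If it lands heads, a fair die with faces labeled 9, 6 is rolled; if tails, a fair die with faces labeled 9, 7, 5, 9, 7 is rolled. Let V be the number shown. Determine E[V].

E[V | heads] = (9+6)/2 = 15/2.
E[V | tails] = (9+7+5+9+7)/5 = 37/5.
By the law of total expectation,
E[V] = (1/2)·(15/2) + (1/2)·(37/5) = 149/20.

149/20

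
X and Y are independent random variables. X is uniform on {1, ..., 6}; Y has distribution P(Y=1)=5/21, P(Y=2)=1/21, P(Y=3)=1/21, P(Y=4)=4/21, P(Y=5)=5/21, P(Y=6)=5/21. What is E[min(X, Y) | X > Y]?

11/5

P(X > Y) = 5/14.
Summing min(X,Y)·P(x,y) over outcomes with X > Y gives 11/14.
E[min(X, Y) | X > Y] = (11/14) / (5/14) = 11/5.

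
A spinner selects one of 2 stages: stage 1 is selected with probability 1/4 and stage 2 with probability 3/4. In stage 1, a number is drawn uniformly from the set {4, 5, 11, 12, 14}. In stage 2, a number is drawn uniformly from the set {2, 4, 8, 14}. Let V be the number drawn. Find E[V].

E[V | stage 1] = (4+5+11+12+14)/5 = 46/5.
E[V | stage 2] = (2+4+8+14)/4 = 7.
E[V] = (1/4)·(46/5) + (3/4)·(7) = 151/20.

151/20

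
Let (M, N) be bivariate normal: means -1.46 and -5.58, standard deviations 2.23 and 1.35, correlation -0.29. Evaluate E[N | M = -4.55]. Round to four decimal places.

The regression of N on M has slope ρ·σ_N/σ_M and passes through (μ_M, μ_N).
E[N | M=-4.55] = -5.58 + (-0.29)·(1.35/2.23)·(-4.55 − (-1.46)) = -5.58 + (-0.17556)·(-3.09) = -5.0375.

-5.0375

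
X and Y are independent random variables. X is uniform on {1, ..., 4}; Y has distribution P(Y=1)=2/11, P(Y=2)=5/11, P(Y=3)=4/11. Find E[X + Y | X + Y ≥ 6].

P(X + Y ≥ 6) = 13/44.
Summing (X+Y)·P(x,y) over outcomes with X + Y ≥ 6 gives 41/22.
E[X + Y | X + Y ≥ 6] = (41/22) / (13/44) = 82/13.

82/13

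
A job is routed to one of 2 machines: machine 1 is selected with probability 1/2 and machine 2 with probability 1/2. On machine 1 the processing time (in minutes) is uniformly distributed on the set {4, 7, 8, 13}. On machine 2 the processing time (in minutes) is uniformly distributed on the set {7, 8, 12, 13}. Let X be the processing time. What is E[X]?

9

E[X | machine 1] = (4+7+8+13)/4 = 8.
E[X | machine 2] = (7+8+12+13)/4 = 10.
By the law of total expectation,
E[X] = (1/2)·(8) + (1/2)·(10) = 9.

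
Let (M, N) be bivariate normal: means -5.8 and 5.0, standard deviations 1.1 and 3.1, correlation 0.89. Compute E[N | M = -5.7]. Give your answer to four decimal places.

For a bivariate normal, E[N | M=x] = μ_N + ρ·(σ_N/σ_M)·(x − μ_M).
E[N | M=-5.7] = 5.0 + (0.89)·(3.1/1.1)·(-5.7 − (-5.8)) = 5.0 + (2.5082)·(0.1) = 5.2508.

5.2508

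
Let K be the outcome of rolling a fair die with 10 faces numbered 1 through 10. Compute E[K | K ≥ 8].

Given K ≥ 8, K is equally likely to be any of {8, 9, 10}.
E[K | K ≥ 8] = (8 + 9 + 10) / 3 = 9.

9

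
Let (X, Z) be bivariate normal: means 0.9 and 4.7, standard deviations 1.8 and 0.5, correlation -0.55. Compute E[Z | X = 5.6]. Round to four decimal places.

3.9819

For a bivariate normal, E[Z | X=x] = μ_Z + ρ·(σ_Z/σ_X)·(x − μ_X).
E[Z | X=5.6] = 4.7 + (-0.55)·(0.5/1.8)·(5.6 − (0.9)) = 4.7 + (-0.15278)·(4.7) = 3.9819.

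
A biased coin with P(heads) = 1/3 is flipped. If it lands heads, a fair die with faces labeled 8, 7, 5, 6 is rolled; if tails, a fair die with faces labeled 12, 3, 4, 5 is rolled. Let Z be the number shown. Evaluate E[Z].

E[Z | heads] = (8+7+5+6)/4 = 13/2.
E[Z | tails] = (12+3+4+5)/4 = 6.
E[Z] = (1/3)·(13/2) + (2/3)·(6) = 37/6.

37/6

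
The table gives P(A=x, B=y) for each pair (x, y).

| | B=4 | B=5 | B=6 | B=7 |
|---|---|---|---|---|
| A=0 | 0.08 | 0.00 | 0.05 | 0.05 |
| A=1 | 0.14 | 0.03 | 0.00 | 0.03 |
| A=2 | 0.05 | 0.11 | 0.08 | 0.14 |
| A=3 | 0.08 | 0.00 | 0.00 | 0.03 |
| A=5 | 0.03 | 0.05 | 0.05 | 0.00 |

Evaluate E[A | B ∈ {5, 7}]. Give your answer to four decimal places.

P(B ∈ {5, 7}) = 0.44.
Σ A·P over the event = 0·(0.05) + 1·(0.03) + 1·(0.03) + 2·(0.11) + 2·(0.14) + 3·(0.03) + 5·(0.05) = 0.90.
E[A | B ∈ {5, 7}] = (0.90) / (0.44) = 2.0455.

2.0455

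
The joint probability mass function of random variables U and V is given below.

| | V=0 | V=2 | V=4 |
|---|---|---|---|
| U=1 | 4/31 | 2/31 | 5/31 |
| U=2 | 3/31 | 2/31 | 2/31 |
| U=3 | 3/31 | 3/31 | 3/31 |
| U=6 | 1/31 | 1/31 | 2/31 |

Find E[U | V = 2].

P(V = 2) = 8/31.
Σ U·P over the event = 1·(2/31) + 2·(2/31) + 3·(3/31) + 6·(1/31) = 21/31.
E[U | V = 2] = (21/31) / (8/31) = 21/8.

21/8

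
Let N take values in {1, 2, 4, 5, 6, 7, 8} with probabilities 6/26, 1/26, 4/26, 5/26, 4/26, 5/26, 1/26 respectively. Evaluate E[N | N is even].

P(N is even) = 5/13.
Σ over the event: 2·1/26 + 4·2/13 + 6·2/13 + 8·1/26 = 25/13.
E[N | N is even] = (25/13) / (5/13) = 5.

5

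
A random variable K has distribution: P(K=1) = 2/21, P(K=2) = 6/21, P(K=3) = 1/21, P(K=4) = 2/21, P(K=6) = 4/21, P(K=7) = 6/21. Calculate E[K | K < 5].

P(K < 5) = 11/21.
Σ over the event: 1·2/21 + 2·2/7 + 3·1/21 + 4·2/21 = 25/21.
E[K | K < 5] = (25/21) / (11/21) = 25/11.

25/11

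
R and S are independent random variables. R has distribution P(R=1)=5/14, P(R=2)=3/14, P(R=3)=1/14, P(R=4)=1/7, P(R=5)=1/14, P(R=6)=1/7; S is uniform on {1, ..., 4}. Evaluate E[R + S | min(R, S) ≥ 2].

61/9

P(min(R, S) ≥ 2) = 27/56.
Summing (R+S)·P(x,y) over outcomes with min(R, S) ≥ 2 gives 183/56.
E[R + S | min(R, S) ≥ 2] = (183/56) / (27/56) = 61/9.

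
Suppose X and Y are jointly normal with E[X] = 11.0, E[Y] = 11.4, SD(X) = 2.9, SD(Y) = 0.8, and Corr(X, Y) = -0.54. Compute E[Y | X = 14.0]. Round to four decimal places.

E[Y | X=x] = μ_Y + ρ(σ_Y/σ_X)(x − μ_X) for jointly normal variables.
E[Y | X=14.0] = 11.4 + (-0.54)·(0.8/2.9)·(14.0 − (11.0)) = 11.4 + (-0.14897)·(3) = 10.9531.

10.9531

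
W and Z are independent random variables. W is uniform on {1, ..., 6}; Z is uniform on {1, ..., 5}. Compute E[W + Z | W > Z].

P(W > Z) = 1/2.
Summing (W+Z)·P(x,y) over outcomes with W > Z gives 7/2.
E[W + Z | W > Z] = (7/2) / (1/2) = 7.

7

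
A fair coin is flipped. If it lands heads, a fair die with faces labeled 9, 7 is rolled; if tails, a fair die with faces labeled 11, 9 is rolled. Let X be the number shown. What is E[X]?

9

E[X | heads] = (9+7)/2 = 8.
E[X | tails] = (11+9)/2 = 10.
E[X] = (1/2)·(8) + (1/2)·(10) = 9.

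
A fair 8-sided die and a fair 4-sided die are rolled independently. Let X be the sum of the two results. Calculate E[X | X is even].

7

P(X is even) = 1/2.
Σ over the event: 2·1/32 + 4·3/32 + 6·1/8 + 8·1/8 + 10·3/32 + 12·1/32 = 7/2.
E[X | X is even] = (7/2) / (1/2) = 7.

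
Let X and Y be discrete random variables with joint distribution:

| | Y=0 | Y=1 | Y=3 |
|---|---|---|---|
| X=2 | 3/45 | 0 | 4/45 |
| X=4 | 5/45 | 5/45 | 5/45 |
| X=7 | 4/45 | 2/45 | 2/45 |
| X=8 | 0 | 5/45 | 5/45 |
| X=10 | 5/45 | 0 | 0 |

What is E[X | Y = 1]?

37/6

P(Y = 1) = 4/15.
Σ X·P over the event = 4·(5/45) + 7·(2/45) + 8·(5/45) = 74/45.
E[X | Y = 1] = (74/45) / (4/15) = 37/6.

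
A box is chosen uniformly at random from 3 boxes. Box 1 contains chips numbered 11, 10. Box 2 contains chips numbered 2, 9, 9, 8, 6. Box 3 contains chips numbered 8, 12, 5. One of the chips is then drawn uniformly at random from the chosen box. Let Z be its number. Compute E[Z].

769/90

E[Z | box 1] = (11+10)/2 = 21/2.
E[Z | box 2] = (2+9+9+8+6)/5 = 34/5.
E[Z | box 3] = (8+12+5)/3 = 25/3.
E[Z] = (1/3)·(21/2) + (1/3)·(34/5) + (1/3)·(25/3) = 769/90.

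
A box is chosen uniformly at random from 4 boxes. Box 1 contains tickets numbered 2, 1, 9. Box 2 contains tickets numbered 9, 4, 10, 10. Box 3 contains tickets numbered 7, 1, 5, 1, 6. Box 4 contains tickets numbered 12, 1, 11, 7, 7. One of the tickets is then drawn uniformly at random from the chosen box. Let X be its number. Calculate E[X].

477/80

E[X | box 1] = (2+1+9)/3 = 4.
E[X | box 2] = (9+4+10+10)/4 = 33/4.
E[X | box 3] = (7+1+5+1+6)/5 = 4.
E[X | box 4] = (12+1+11+7+7)/5 = 38/5.
By the law of total expectation,
E[X] = (1/4)·(4) + (1/4)·(33/4) + (1/4)·(4) + (1/4)·(38/5) = 477/80.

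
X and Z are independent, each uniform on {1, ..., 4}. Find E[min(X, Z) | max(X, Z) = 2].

4/3

P(max(X, Z) = 2) = 3/16.
Summing min(X,Z)·P(x,y) over outcomes with max(X, Z) = 2 gives 1/4.
E[min(X, Z) | max(X, Z) = 2] = (1/4) / (3/16) = 4/3.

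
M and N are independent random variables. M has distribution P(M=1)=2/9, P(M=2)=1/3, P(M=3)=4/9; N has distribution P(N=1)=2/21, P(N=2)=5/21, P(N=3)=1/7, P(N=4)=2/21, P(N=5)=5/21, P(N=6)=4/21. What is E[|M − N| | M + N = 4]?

28/29

P(M + N = 4) = 29/189.
Summing |M−N|·P(x,y) over outcomes with M + N = 4 gives 4/27.
E[|M − N| | M + N = 4] = (4/27) / (29/189) = 28/29.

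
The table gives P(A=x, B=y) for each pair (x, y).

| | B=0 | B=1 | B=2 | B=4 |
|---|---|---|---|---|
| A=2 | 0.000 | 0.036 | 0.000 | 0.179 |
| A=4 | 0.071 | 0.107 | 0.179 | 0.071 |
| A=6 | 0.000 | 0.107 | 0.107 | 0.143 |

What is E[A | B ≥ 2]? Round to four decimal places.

4.2091

P(B ≥ 2) = 0.679.
Σ A·P over the event = 2·(0.179) + 4·(0.179) + 4·(0.071) + 6·(0.107) + 6·(0.143) = 2.858.
E[A | B ≥ 2] = (2.858) / (0.679) = 4.2091.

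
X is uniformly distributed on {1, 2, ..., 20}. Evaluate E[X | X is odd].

10

Given X is odd, X is equally likely to be any of {1, 3, 5, 7, 9, 11, 13, 15, 17, 19}.
E[X | X is odd] = (1 + 3 + 5 + 7 + 9 + 11 + 13 + 15 + 17 + 19) / 10 = 10.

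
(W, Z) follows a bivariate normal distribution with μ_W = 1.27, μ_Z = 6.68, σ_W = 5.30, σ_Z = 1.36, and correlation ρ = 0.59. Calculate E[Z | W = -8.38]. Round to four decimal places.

E[Z | W=x] = μ_Z + ρ(σ_Z/σ_W)(x − μ_W) for jointly normal variables.
E[Z | W=-8.38] = 6.68 + (0.59)·(1.36/5.30)·(-8.38 − (1.27)) = 6.68 + (0.1514)·(-9.65) = 5.2190.

5.2190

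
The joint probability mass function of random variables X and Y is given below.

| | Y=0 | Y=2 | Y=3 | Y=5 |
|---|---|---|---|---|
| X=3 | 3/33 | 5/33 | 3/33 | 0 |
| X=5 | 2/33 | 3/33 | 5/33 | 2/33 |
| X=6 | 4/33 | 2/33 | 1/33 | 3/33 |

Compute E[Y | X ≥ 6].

P(X ≥ 6) = 10/33.
Summing Y·P(X=x,Y=y) over the conditioning event gives 2/3.
E[Y | X ≥ 6] = (2/3) / (10/33) = 11/5.

11/5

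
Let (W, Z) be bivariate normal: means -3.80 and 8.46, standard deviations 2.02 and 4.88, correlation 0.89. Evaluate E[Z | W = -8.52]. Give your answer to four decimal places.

For a bivariate normal, E[Z | W=x] = μ_Z + ρ·(σ_Z/σ_W)·(x − μ_W).
E[Z | W=-8.52] = 8.46 + (0.89)·(4.88/2.02)·(-8.52 − (-3.80)) = 8.46 + (2.1501)·(-4.72) = -1.6885.

-1.6885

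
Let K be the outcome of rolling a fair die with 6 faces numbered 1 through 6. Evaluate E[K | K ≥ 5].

11/2

Given K ≥ 5, K is equally likely to be any of {5, 6}.
E[K | K ≥ 5] = (5 + 6) / 2 = 11/2.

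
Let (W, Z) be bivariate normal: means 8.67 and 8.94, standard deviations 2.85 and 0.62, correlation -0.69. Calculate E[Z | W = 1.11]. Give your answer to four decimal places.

10.0748

E[Z | W=x] = μ_Z + ρ(σ_Z/σ_W)(x − μ_W) for jointly normal variables.
E[Z | W=1.11] = 8.94 + (-0.69)·(0.62/2.85)·(1.11 − (8.67)) = 8.94 + (-0.15011)·(-7.56) = 10.0748.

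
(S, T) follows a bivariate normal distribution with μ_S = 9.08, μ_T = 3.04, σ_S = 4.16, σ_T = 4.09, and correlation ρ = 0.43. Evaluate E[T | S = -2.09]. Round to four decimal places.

-1.6823

For a bivariate normal, E[T | S=x] = μ_T + ρ·(σ_T/σ_S)·(x − μ_S).
E[T | S=-2.09] = 3.04 + (0.43)·(4.09/4.16)·(-2.09 − (9.08)) = 3.04 + (0.422764)·(-11.17) = -1.6823.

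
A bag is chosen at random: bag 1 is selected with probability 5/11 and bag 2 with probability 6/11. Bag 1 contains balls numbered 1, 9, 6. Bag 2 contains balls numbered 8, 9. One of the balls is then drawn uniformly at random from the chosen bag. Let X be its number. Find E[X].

233/33

E[X | bag 1] = (1+9+6)/3 = 16/3.
E[X | bag 2] = (8+9)/2 = 17/2.
E[X] = (5/11)·(16/3) + (6/11)·(17/2) = 233/33.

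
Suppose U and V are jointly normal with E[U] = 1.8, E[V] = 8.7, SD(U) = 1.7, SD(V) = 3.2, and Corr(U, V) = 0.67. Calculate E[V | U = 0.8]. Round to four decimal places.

E[V | U=x] = μ_V + ρ(σ_V/σ_U)(x − μ_U) for jointly normal variables.
E[V | U=0.8] = 8.7 + (0.67)·(3.2/1.7)·(0.8 − (1.8)) = 8.7 + (1.2612)·(-1) = 7.4388.

7.4388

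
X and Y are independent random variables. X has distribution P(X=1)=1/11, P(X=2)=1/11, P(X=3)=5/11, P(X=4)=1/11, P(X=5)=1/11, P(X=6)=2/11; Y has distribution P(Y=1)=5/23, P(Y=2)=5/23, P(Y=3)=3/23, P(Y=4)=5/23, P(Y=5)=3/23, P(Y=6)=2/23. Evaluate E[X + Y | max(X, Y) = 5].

70/9

P(max(X, Y) = 5) = 45/253.
Summing (X+Y)·P(x,y) over outcomes with max(X, Y) = 5 gives 350/253.
E[X + Y | max(X, Y) = 5] = (350/253) / (45/253) = 70/9.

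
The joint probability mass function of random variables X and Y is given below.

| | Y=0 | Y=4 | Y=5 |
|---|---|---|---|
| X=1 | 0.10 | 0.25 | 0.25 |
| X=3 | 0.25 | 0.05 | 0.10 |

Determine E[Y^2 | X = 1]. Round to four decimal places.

17.0833

P(X = 1) = 0.60.
Summing Y^2·P(X=x,Y=y) over the conditioning event gives 10.25.
E[Y^2 | X = 1] = (10.25) / (0.60) = 17.0833.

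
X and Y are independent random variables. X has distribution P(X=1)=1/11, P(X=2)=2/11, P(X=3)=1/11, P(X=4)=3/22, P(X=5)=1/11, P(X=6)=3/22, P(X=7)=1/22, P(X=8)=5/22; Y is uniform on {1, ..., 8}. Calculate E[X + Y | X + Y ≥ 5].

P(X + Y ≥ 5) = 10/11.
Summing (X+Y)·P(x,y) over outcomes with X + Y ≥ 5 gives 71/8.
E[X + Y | X + Y ≥ 5] = (71/8) / (10/11) = 781/80.

781/80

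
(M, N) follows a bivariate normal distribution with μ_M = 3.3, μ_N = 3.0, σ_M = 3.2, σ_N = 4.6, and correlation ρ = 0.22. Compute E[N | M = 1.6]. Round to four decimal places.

2.4624

For a bivariate normal, E[N | M=x] = μ_N + ρ·(σ_N/σ_M)·(x − μ_M).
E[N | M=1.6] = 3.0 + (0.22)·(4.6/3.2)·(1.6 − (3.3)) = 3.0 + (0.31625)·(-1.7) = 2.4624.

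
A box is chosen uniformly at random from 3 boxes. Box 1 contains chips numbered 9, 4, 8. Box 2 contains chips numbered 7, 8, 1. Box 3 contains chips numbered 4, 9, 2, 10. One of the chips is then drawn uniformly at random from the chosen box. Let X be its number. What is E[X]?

E[X | box 1] = (9+4+8)/3 = 7.
E[X | box 2] = (7+8+1)/3 = 16/3.
E[X | box 3] = (4+9+2+10)/4 = 25/4.
E[X] = (1/3)·(7) + (1/3)·(16/3) + (1/3)·(25/4) = 223/36.

223/36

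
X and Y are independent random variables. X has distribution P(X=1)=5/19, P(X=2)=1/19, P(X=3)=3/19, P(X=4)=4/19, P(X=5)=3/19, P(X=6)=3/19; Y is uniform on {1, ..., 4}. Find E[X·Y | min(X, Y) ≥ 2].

P(min(X, Y) ≥ 2) = 21/38.
Summing XY·P(x,y) over outcomes with min(X, Y) ≥ 2 gives 135/19.
E[X·Y | min(X, Y) ≥ 2] = (135/19) / (21/38) = 90/7.

90/7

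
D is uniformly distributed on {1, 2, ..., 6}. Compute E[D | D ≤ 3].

2

Given D ≤ 3, D is equally likely to be any of {1, 2, 3}.
E[D | D ≤ 3] = (1 + 2 + 3) / 3 = 2.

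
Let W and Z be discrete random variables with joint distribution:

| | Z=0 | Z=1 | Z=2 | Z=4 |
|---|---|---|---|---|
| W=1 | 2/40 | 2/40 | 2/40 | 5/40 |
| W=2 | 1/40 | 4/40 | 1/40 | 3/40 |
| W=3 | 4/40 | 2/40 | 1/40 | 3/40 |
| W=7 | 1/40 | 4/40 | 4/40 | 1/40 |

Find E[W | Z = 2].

35/8

P(Z = 2) = 1/5.
Σ W·P over the event = 1·(2/40) + 2·(1/40) + 3·(1/40) + 7·(4/40) = 7/8.
E[W | Z = 2] = (7/8) / (1/5) = 35/8.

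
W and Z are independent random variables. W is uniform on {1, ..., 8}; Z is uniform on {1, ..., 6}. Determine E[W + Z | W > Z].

79/9

P(W > Z) = 9/16.
Summing (W+Z)·P(x,y) over outcomes with W > Z gives 79/16.
E[W + Z | W > Z] = (79/16) / (9/16) = 79/9.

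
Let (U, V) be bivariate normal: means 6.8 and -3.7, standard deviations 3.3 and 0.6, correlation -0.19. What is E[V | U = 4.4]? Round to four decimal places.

E[V | U=x] = μ_V + ρ(σ_V/σ_U)(x − μ_U) for jointly normal variables.
E[V | U=4.4] = -3.7 + (-0.19)·(0.6/3.3)·(4.4 − (6.8)) = -3.7 + (-0.034545)·(-2.4) = -3.6171.

-3.6171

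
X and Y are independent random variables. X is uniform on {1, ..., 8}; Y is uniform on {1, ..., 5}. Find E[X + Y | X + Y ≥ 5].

P(X + Y ≥ 5) = 17/20.
Summing (X+Y)·P(x,y) over outcomes with X + Y ≥ 5 gives 7.
E[X + Y | X + Y ≥ 5] = (7) / (17/20) = 140/17.

140/17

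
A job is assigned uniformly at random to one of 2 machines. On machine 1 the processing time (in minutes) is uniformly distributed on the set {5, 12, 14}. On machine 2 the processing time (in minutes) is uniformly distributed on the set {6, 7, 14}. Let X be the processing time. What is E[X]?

E[X | machine 1] = (5+12+14)/3 = 31/3.
E[X | machine 2] = (6+7+14)/3 = 9.
By the law of total expectation,
E[X] = (1/2)·(31/3) + (1/2)·(9) = 29/3.

29/3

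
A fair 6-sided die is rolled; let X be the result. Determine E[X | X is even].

Given X is even, X is equally likely to be any of {2, 4, 6}.
E[X | X is even] = (2 + 4 + 6) / 3 = 4.

4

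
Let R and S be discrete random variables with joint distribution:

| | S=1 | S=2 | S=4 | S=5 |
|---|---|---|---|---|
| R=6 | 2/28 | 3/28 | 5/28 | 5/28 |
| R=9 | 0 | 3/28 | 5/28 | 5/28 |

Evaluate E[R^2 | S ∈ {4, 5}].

117/2

P(S ∈ {4, 5}) = 5/7.
Σ R^2·P over the event = 36·(5/28) + 36·(5/28) + 81·(5/28) + 81·(5/28) = 585/14.
E[R^2 | S ∈ {4, 5}] = (585/14) / (5/7) = 117/2.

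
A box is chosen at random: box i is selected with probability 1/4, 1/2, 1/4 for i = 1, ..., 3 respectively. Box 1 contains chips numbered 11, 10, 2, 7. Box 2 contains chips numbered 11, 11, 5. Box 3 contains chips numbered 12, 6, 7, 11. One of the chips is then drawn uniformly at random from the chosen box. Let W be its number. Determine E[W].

E[W | box 1] = (11+10+2+7)/4 = 15/2.
E[W | box 2] = (11+11+5)/3 = 9.
E[W | box 3] = (12+6+7+11)/4 = 9.
By the law of total expectation,
E[W] = (1/4)·(15/2) + (1/2)·(9) + (1/4)·(9) = 69/8.

69/8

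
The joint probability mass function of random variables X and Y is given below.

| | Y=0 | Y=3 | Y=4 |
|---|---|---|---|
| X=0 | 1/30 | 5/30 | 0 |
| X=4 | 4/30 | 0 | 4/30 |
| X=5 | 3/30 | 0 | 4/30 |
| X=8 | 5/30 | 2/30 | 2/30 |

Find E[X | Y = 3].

P(Y = 3) = 7/30.
Σ X·P over the event = 0·(5/30) + 8·(2/30) = 8/15.
E[X | Y = 3] = (8/15) / (7/30) = 16/7.

16/7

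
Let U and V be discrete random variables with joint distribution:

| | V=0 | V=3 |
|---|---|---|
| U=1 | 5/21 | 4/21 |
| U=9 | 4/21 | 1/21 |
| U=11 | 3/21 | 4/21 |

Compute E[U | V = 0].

37/6

P(V = 0) = 4/7.
Σ U·P over the event = 1·(5/21) + 9·(4/21) + 11·(3/21) = 74/21.
E[U | V = 0] = (74/21) / (4/7) = 37/6.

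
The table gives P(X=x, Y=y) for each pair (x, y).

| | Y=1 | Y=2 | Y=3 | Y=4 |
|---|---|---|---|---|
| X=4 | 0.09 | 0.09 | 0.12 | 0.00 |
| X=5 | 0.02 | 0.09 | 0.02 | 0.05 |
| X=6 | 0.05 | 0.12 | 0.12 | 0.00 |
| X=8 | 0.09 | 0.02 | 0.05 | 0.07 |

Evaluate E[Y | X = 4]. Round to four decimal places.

P(X = 4) = 0.30.
Σ Y·P over the event = 1·(0.09) + 2·(0.09) + 3·(0.12) = 0.63.
E[Y | X = 4] = (0.63) / (0.30) = 2.1000.

2.1000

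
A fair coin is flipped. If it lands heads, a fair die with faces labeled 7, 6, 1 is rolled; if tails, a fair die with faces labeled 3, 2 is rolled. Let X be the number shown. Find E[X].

E[X | heads] = (7+6+1)/3 = 14/3.
E[X | tails] = (3+2)/2 = 5/2.
E[X] = (1/2)·(14/3) + (1/2)·(5/2) = 43/12.

43/12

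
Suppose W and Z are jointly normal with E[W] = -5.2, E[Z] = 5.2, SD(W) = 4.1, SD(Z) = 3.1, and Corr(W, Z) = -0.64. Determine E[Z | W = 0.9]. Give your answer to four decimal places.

E[Z | W=x] = μ_Z + ρ(σ_Z/σ_W)(x − μ_W) for jointly normal variables.
E[Z | W=0.9] = 5.2 + (-0.64)·(3.1/4.1)·(0.9 − (-5.2)) = 5.2 + (-0.4839)·(6.1) = 2.2482.

2.2482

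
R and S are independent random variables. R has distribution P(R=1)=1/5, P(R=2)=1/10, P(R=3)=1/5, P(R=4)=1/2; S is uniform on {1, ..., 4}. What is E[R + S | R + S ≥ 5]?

187/30

P(R + S ≥ 5) = 3/4.
Summing (R+S)·P(x,y) over outcomes with R + S ≥ 5 gives 187/40.
E[R + S | R + S ≥ 5] = (187/40) / (3/4) = 187/30.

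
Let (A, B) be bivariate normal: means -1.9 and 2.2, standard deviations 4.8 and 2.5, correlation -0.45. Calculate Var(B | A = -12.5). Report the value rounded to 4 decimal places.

4.9844

For a bivariate normal, Var(B | A=x) = σ_B²(1 − ρ²).
Var(B | A=-12.5) = (2.5)²·(1 − (-0.45)²) = 6.25·0.7975 = 4.9844.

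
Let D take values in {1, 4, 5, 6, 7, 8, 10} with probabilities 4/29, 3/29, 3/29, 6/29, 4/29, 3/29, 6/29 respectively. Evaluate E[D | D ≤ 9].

119/23

P(D ≤ 9) = 23/29.
Σ over the event: 1·4/29 + 4·3/29 + 5·3/29 + 6·6/29 + 7·4/29 + 8·3/29 = 119/29.
E[D | D ≤ 9] = (119/29) / (23/29) = 119/23.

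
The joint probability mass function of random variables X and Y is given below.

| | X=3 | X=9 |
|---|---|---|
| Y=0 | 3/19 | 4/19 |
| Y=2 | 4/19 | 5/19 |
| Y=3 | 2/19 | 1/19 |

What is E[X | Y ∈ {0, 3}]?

P(Y ∈ {0, 3}) = 10/19.
Summing X·P(X=x,Y=y) over the conditioning event gives 60/19.
E[X | Y ∈ {0, 3}] = (60/19) / (10/19) = 6.

6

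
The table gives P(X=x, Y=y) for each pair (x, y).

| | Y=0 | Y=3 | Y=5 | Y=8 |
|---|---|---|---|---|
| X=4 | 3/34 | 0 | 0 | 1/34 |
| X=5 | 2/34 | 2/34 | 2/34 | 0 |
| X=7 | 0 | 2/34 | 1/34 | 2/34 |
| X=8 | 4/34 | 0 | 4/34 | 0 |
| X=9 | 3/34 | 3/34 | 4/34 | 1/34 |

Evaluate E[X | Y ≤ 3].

P(Y ≤ 3) = 19/34.
Summing X·P(X=x,Y=y) over the conditioning event gives 66/17.
E[X | Y ≤ 3] = (66/17) / (19/34) = 132/19.

132/19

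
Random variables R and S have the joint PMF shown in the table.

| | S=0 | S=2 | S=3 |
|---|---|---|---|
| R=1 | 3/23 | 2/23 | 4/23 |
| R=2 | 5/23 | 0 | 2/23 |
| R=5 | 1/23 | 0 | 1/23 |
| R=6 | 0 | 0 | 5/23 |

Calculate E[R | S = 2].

1

P(S = 2) = 2/23.
Summing R·P(R=x,S=y) over the conditioning event gives 2/23.
E[R | S = 2] = (2/23) / (2/23) = 1.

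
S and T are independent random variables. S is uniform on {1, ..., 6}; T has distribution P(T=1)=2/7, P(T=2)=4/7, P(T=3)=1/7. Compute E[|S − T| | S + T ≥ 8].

7/2

P(S + T ≥ 8) = 1/7.
Summing |S−T|·P(x,y) over outcomes with S + T ≥ 8 gives 1/2.
E[|S − T| | S + T ≥ 8] = (1/2) / (1/7) = 7/2.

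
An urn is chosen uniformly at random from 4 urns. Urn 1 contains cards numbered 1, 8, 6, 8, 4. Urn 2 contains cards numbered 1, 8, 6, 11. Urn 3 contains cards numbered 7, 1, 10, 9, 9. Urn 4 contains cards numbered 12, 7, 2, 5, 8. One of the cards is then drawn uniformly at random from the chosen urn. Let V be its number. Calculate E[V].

259/40

E[V | urn 1] = (1+8+6+8+4)/5 = 27/5.
E[V | urn 2] = (1+8+6+11)/4 = 13/2.
E[V | urn 3] = (7+1+10+9+9)/5 = 36/5.
E[V | urn 4] = (12+7+2+5+8)/5 = 34/5.
E[V] = (1/4)·(27/5) + (1/4)·(13/2) + (1/4)·(36/5) + (1/4)·(34/5) = 259/40.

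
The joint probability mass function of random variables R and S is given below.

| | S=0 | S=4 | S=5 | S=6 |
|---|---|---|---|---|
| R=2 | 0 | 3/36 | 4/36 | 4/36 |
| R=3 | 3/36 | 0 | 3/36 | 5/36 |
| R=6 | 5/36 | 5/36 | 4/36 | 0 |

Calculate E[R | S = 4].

9/2

P(S = 4) = 2/9.
Σ R·P over the event = 2·(3/36) + 6·(5/36) = 1.
E[R | S = 4] = (1) / (2/9) = 9/2.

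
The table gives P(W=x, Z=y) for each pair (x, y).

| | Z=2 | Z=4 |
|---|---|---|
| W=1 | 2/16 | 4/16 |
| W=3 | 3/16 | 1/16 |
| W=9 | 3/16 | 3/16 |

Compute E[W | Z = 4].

17/4

P(Z = 4) = 1/2.
Summing W·P(W=x,Z=y) over the conditioning event gives 17/8.
E[W | Z = 4] = (17/8) / (1/2) = 17/4.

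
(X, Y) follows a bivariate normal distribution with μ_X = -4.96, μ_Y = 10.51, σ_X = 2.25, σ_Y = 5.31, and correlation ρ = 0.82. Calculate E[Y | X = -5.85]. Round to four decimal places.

E[Y | X=x] = μ_Y + ρ(σ_Y/σ_X)(x − μ_X) for jointly normal variables.
E[Y | X=-5.85] = 10.51 + (0.82)·(5.31/2.25)·(-5.85 − (-4.96)) = 10.51 + (1.9352)·(-0.89) = 8.7877.

8.7877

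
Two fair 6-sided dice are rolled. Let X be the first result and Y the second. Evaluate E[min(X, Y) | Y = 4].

3

Outcomes with Y = 4: (1,4), (2,4), (3,4), (4,4), (5,4), (6,4), each with probability 1/36.
E[min(X, Y) | Y = 4] = (1 + 2 + 3 + 4 + 4 + 4) / 6 = 3.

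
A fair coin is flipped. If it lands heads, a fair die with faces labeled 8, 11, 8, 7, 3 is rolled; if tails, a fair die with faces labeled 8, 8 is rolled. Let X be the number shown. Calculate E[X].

77/10

E[X | heads] = (8+11+8+7+3)/5 = 37/5.
E[X | tails] = (8+8)/2 = 8.
By the law of total expectation,
E[X] = (1/2)·(37/5) + (1/2)·(8) = 77/10.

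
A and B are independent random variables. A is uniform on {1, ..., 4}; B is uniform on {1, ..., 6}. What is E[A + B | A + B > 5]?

52/7

P(A + B > 5) = 7/12.
Summing (A+B)·P(x,y) over outcomes with A + B > 5 gives 13/3.
E[A + B | A + B > 5] = (13/3) / (7/12) = 52/7.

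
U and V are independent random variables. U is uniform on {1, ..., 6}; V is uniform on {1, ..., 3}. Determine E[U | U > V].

53/12

P(U > V) = 2/3.
Summing U·P(x,y) over outcomes with U > V gives 53/18.
E[U | U > V] = (53/18) / (2/3) = 53/12.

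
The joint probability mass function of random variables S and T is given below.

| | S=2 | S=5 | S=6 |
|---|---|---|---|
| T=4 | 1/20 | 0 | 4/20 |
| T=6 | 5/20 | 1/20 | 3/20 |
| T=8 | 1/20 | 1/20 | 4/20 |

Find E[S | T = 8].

31/6

P(T = 8) = 3/10.
Σ S·P over the event = 2·(1/20) + 5·(1/20) + 6·(4/20) = 31/20.
E[S | T = 8] = (31/20) / (3/10) = 31/6.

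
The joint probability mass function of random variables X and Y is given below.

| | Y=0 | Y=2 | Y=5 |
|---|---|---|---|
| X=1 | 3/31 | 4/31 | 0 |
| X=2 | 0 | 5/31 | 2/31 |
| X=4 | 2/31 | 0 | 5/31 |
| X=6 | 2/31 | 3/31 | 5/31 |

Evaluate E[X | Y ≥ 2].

43/12

P(Y ≥ 2) = 24/31.
Summing X·P(X=x,Y=y) over the conditioning event gives 86/31.
E[X | Y ≥ 2] = (86/31) / (24/31) = 43/12.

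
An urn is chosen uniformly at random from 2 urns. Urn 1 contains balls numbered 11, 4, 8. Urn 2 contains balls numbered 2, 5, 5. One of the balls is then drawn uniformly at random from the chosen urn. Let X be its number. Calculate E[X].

35/6

E[X | urn 1] = (11+4+8)/3 = 23/3.
E[X | urn 2] = (2+5+5)/3 = 4.
By the law of total expectation,
E[X] = (1/2)·(23/3) + (1/2)·(4) = 35/6.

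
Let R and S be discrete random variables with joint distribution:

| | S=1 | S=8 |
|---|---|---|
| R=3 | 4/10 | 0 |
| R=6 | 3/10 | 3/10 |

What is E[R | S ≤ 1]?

P(S ≤ 1) = 7/10.
Σ R·P over the event = 3·(4/10) + 6·(3/10) = 3.
E[R | S ≤ 1] = (3) / (7/10) = 30/7.

30/7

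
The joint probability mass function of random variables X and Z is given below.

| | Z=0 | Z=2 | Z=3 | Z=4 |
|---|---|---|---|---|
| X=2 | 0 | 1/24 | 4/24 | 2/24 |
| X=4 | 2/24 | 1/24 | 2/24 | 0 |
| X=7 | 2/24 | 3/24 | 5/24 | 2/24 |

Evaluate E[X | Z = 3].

P(Z = 3) = 11/24.
Σ X·P over the event = 2·(4/24) + 4·(2/24) + 7·(5/24) = 17/8.
E[X | Z = 3] = (17/8) / (11/24) = 51/11.

51/11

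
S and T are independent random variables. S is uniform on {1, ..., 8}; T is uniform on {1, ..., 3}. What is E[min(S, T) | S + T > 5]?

P(S + T > 5) = 5/8.
Summing min(S,T)·P(x,y) over outcomes with S + T > 5 gives 4/3.
E[min(S, T) | S + T > 5] = (4/3) / (5/8) = 32/15.

32/15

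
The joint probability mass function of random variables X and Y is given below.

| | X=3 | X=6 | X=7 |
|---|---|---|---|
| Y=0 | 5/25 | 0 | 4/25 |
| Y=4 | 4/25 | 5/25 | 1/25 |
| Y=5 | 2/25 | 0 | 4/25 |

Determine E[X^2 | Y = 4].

53/2

P(Y = 4) = 2/5.
Σ X^2·P over the event = 9·(4/25) + 36·(5/25) + 49·(1/25) = 53/5.
E[X^2 | Y = 4] = (53/5) / (2/5) = 53/2.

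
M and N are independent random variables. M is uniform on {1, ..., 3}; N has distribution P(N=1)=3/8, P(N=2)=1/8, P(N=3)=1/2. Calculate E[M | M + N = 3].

P(M + N = 3) = 1/6.
Summing M·P(x,y) over outcomes with M + N = 3 gives 7/24.
E[M | M + N = 3] = (7/24) / (1/6) = 7/4.

7/4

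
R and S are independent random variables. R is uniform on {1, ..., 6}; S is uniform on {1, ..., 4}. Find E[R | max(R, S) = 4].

22/7

Outcomes with max(R, S) = 4: (1,4), (2,4), (3,4), (4,1), (4,2), (4,3), (4,4), each with probability 1/24.
E[R | max(R, S) = 4] = (1 + 2 + 3 + 4 + 4 + 4 + 4) / 7 = 22/7.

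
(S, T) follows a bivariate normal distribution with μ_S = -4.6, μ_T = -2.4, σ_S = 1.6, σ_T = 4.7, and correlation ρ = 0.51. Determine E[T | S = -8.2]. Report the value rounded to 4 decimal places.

E[T | S=x] = μ_T + ρ(σ_T/σ_S)(x − μ_S) for jointly normal variables.
E[T | S=-8.2] = -2.4 + (0.51)·(4.7/1.6)·(-8.2 − (-4.6)) = -2.4 + (1.498125)·(-3.6) = -7.7933.

-7.7933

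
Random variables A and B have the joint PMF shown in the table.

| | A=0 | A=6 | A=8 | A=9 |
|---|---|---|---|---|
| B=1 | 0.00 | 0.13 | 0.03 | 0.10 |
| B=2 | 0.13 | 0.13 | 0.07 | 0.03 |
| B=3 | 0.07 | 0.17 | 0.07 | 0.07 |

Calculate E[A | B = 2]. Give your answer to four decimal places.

P(B = 2) = 0.36.
Σ A·P over the event = 0·(0.13) + 6·(0.13) + 8·(0.07) + 9·(0.03) = 1.61.
E[A | B = 2] = (1.61) / (0.36) = 4.4722.

4.4722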